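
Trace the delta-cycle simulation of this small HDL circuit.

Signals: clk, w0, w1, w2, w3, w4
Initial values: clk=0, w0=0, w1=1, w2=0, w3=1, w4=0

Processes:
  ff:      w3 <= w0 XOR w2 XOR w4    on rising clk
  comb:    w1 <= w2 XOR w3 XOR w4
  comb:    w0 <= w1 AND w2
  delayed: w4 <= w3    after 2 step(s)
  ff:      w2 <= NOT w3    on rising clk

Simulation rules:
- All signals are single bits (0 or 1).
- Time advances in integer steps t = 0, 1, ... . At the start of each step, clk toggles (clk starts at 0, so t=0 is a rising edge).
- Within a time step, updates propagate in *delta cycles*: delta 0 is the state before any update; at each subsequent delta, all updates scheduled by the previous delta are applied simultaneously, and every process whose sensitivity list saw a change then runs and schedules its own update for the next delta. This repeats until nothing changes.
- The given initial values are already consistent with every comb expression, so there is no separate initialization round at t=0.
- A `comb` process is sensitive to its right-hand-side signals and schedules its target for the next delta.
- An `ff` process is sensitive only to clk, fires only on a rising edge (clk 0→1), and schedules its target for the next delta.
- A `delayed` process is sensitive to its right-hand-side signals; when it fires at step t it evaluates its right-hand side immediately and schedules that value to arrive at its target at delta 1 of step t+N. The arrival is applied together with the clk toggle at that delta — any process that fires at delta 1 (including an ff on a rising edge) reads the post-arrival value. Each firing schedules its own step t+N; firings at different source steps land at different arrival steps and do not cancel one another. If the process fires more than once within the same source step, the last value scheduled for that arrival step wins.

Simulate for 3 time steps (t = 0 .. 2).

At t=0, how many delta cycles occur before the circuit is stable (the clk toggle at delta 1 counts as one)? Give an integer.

3

[bits: w1,w4,clk,w2,w3,w0]
t=0: Δ0=100010 Δ1=101010 Δ2=101000 Δ3=001000 | 3Δ
t=1: Δ0=001000 Δ1=000000 | 1Δ
t=2: Δ0=000000 Δ1=001000 Δ2=001100 Δ3=101100 Δ4=101101 | 4Δ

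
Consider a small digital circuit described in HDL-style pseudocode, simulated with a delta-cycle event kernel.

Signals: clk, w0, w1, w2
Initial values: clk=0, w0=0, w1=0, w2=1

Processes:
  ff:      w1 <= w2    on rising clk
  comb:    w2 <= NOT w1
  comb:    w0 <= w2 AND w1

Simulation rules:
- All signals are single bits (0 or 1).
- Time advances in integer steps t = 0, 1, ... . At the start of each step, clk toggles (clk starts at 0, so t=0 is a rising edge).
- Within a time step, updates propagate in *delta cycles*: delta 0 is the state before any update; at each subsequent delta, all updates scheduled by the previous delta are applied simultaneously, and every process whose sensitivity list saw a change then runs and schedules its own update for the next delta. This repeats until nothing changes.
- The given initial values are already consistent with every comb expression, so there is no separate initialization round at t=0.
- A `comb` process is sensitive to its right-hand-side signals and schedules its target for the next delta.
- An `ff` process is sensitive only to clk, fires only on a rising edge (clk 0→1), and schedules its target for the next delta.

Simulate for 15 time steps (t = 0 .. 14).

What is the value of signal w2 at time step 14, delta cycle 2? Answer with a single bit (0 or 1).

0

[bits: w0,w1,w2,clk]
t=0: Δ0=0010 Δ1=0011 Δ2=0111 Δ3=1101 Δ4=0101 | 4Δ
t=1: Δ0=0101 Δ1=0100 | 1Δ
t=2: Δ0=0100 Δ1=0101 Δ2=0001 Δ3=0011 | 3Δ
t=3: Δ0=0011 Δ1=0010 | 1Δ
t=4: Δ0=0010 Δ1=0011 Δ2=0111 Δ3=1101 Δ4=0101 | 4Δ
t=5: Δ0=0101 Δ1=0100 | 1Δ
t=6: Δ0=0100 Δ1=0101 Δ2=0001 Δ3=0011 | 3Δ
t=7: Δ0=0011 Δ1=0010 | 1Δ
t=8: Δ0=0010 Δ1=0011 Δ2=0111 Δ3=1101 Δ4=0101 | 4Δ
t=9: Δ0=0101 Δ1=0100 | 1Δ
t=10: Δ0=0100 Δ1=0101 Δ2=0001 Δ3=0011 | 3Δ
t=11: Δ0=0011 Δ1=0010 | 1Δ
t=12: Δ0=0010 Δ1=0011 Δ2=0111 Δ3=1101 Δ4=0101 | 4Δ
t=13: Δ0=0101 Δ1=0100 | 1Δ
t=14: Δ0=0100 Δ1=0101 Δ2=0001 Δ3=0011 | 3Δ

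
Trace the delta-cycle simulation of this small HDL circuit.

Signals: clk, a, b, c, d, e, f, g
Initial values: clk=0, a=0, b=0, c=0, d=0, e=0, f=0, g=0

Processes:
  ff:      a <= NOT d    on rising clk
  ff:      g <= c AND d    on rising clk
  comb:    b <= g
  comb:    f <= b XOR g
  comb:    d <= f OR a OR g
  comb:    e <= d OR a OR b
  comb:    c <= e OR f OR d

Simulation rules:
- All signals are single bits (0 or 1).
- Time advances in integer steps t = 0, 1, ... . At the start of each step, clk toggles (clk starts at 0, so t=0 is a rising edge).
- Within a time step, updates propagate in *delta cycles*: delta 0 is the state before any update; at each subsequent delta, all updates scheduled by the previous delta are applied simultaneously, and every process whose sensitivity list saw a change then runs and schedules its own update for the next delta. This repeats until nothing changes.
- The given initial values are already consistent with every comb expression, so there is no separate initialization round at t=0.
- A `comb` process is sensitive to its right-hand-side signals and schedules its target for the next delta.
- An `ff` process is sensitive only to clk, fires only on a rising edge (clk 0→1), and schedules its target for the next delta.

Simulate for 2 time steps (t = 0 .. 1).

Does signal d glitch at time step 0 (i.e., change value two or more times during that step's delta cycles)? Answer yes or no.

t0.Δ0 f=0 clk=0 e=0 d=0 a=0 c=0 g=0 b=0
t0.Δ1 f=0 clk=1 e=0 d=0 a=0 c=0 g=0 b=0
t0.Δ2 f=0 clk=1 e=0 d=0 a=1 c=0 g=0 b=0
t0.Δ3 f=0 clk=1 e=1 d=1 a=1 c=0 g=0 b=0
t0.Δ4 f=0 clk=1 e=1 d=1 a=1 c=1 g=0 b=0
t1.Δ0 f=0 clk=1 e=1 d=1 a=1 c=1 g=0 b=0
t1.Δ1 f=0 clk=0 e=1 d=1 a=1 c=1 g=0 b=0

no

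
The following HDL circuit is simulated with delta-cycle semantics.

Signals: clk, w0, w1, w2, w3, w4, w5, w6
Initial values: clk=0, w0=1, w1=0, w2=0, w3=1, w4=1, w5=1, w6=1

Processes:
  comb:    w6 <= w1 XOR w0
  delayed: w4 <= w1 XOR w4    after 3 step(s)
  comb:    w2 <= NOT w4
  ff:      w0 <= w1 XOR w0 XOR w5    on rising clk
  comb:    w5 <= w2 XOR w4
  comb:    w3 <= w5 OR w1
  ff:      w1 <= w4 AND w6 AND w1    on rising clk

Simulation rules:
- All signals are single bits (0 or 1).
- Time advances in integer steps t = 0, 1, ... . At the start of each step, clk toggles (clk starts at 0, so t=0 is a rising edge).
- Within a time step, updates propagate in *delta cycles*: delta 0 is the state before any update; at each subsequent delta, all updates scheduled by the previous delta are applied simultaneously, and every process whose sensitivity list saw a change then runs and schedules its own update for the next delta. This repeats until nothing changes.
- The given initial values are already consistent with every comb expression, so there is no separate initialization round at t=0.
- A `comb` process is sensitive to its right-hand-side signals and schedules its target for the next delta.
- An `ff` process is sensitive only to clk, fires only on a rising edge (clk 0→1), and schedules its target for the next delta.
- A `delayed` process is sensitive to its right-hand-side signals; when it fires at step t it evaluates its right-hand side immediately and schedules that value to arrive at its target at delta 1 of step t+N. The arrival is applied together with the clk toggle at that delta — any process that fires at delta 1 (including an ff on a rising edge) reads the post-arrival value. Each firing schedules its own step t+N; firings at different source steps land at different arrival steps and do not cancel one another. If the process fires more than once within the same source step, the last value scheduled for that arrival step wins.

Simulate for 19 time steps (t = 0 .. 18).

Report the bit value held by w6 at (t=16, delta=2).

1

t0.Δ0 w4=1 w1=0 w0=1 w2=0 w6=1 w3=1 w5=1 clk=0
t0.Δ1 w4=1 w1=0 w0=1 w2=0 w6=1 w3=1 w5=1 clk=1
t0.Δ2 w4=1 w1=0 w0=0 w2=0 w6=1 w3=1 w5=1 clk=1
t0.Δ3 w4=1 w1=0 w0=0 w2=0 w6=0 w3=1 w5=1 clk=1
t1.Δ0 w4=1 w1=0 w0=0 w2=0 w6=0 w3=1 w5=1 clk=1
t1.Δ1 w4=1 w1=0 w0=0 w2=0 w6=0 w3=1 w5=1 clk=0
t2.Δ0 w4=1 w1=0 w0=0 w2=0 w6=0 w3=1 w5=1 clk=0
t2.Δ1 w4=1 w1=0 w0=0 w2=0 w6=0 w3=1 w5=1 clk=1
t2.Δ2 w4=1 w1=0 w0=1 w2=0 w6=0 w3=1 w5=1 clk=1
t2.Δ3 w4=1 w1=0 w0=1 w2=0 w6=1 w3=1 w5=1 clk=1
t3.Δ0 w4=1 w1=0 w0=1 w2=0 w6=1 w3=1 w5=1 clk=1
t3.Δ1 w4=1 w1=0 w0=1 w2=0 w6=1 w3=1 w5=1 clk=0
t4.Δ0 w4=1 w1=0 w0=1 w2=0 w6=1 w3=1 w5=1 clk=0
t4.Δ1 w4=1 w1=0 w0=1 w2=0 w6=1 w3=1 w5=1 clk=1
t4.Δ2 w4=1 w1=0 w0=0 w2=0 w6=1 w3=1 w5=1 clk=1
t4.Δ3 w4=1 w1=0 w0=0 w2=0 w6=0 w3=1 w5=1 clk=1
t5.Δ0 w4=1 w1=0 w0=0 w2=0 w6=0 w3=1 w5=1 clk=1
t5.Δ1 w4=1 w1=0 w0=0 w2=0 w6=0 w3=1 w5=1 clk=0
t6.Δ0 w4=1 w1=0 w0=0 w2=0 w6=0 w3=1 w5=1 clk=0
t6.Δ1 w4=1 w1=0 w0=0 w2=0 w6=0 w3=1 w5=1 clk=1
t6.Δ2 w4=1 w1=0 w0=1 w2=0 w6=0 w3=1 w5=1 clk=1
t6.Δ3 w4=1 w1=0 w0=1 w2=0 w6=1 w3=1 w5=1 clk=1
t7.Δ0 w4=1 w1=0 w0=1 w2=0 w6=1 w3=1 w5=1 clk=1
t7.Δ1 w4=1 w1=0 w0=1 w2=0 w6=1 w3=1 w5=1 clk=0
t8.Δ0 w4=1 w1=0 w0=1 w2=0 w6=1 w3=1 w5=1 clk=0
t8.Δ1 w4=1 w1=0 w0=1 w2=0 w6=1 w3=1 w5=1 clk=1
t8.Δ2 w4=1 w1=0 w0=0 w2=0 w6=1 w3=1 w5=1 clk=1
t8.Δ3 w4=1 w1=0 w0=0 w2=0 w6=0 w3=1 w5=1 clk=1
t9.Δ0 w4=1 w1=0 w0=0 w2=0 w6=0 w3=1 w5=1 clk=1
t9.Δ1 w4=1 w1=0 w0=0 w2=0 w6=0 w3=1 w5=1 clk=0
t10.Δ0 w4=1 w1=0 w0=0 w2=0 w6=0 w3=1 w5=1 clk=0
t10.Δ1 w4=1 w1=0 w0=0 w2=0 w6=0 w3=1 w5=1 clk=1
t10.Δ2 w4=1 w1=0 w0=1 w2=0 w6=0 w3=1 w5=1 clk=1
t10.Δ3 w4=1 w1=0 w0=1 w2=0 w6=1 w3=1 w5=1 clk=1
t11.Δ0 w4=1 w1=0 w0=1 w2=0 w6=1 w3=1 w5=1 clk=1
t11.Δ1 w4=1 w1=0 w0=1 w2=0 w6=1 w3=1 w5=1 clk=0
t12.Δ0 w4=1 w1=0 w0=1 w2=0 w6=1 w3=1 w5=1 clk=0
t12.Δ1 w4=1 w1=0 w0=1 w2=0 w6=1 w3=1 w5=1 clk=1
t12.Δ2 w4=1 w1=0 w0=0 w2=0 w6=1 w3=1 w5=1 clk=1
t12.Δ3 w4=1 w1=0 w0=0 w2=0 w6=0 w3=1 w5=1 clk=1
t13.Δ0 w4=1 w1=0 w0=0 w2=0 w6=0 w3=1 w5=1 clk=1
t13.Δ1 w4=1 w1=0 w0=0 w2=0 w6=0 w3=1 w5=1 clk=0
t14.Δ0 w4=1 w1=0 w0=0 w2=0 w6=0 w3=1 w5=1 clk=0
t14.Δ1 w4=1 w1=0 w0=0 w2=0 w6=0 w3=1 w5=1 clk=1
t14.Δ2 w4=1 w1=0 w0=1 w2=0 w6=0 w3=1 w5=1 clk=1
t14.Δ3 w4=1 w1=0 w0=1 w2=0 w6=1 w3=1 w5=1 clk=1
t15.Δ0 w4=1 w1=0 w0=1 w2=0 w6=1 w3=1 w5=1 clk=1
t15.Δ1 w4=1 w1=0 w0=1 w2=0 w6=1 w3=1 w5=1 clk=0
t16.Δ0 w4=1 w1=0 w0=1 w2=0 w6=1 w3=1 w5=1 clk=0
t16.Δ1 w4=1 w1=0 w0=1 w2=0 w6=1 w3=1 w5=1 clk=1
t16.Δ2 w4=1 w1=0 w0=0 w2=0 w6=1 w3=1 w5=1 clk=1
t16.Δ3 w4=1 w1=0 w0=0 w2=0 w6=0 w3=1 w5=1 clk=1
t17.Δ0 w4=1 w1=0 w0=0 w2=0 w6=0 w3=1 w5=1 clk=1
t17.Δ1 w4=1 w1=0 w0=0 w2=0 w6=0 w3=1 w5=1 clk=0
t18.Δ0 w4=1 w1=0 w0=0 w2=0 w6=0 w3=1 w5=1 clk=0
t18.Δ1 w4=1 w1=0 w0=0 w2=0 w6=0 w3=1 w5=1 clk=1
t18.Δ2 w4=1 w1=0 w0=1 w2=0 w6=0 w3=1 w5=1 clk=1
t18.Δ3 w4=1 w1=0 w0=1 w2=0 w6=1 w3=1 w5=1 clk=1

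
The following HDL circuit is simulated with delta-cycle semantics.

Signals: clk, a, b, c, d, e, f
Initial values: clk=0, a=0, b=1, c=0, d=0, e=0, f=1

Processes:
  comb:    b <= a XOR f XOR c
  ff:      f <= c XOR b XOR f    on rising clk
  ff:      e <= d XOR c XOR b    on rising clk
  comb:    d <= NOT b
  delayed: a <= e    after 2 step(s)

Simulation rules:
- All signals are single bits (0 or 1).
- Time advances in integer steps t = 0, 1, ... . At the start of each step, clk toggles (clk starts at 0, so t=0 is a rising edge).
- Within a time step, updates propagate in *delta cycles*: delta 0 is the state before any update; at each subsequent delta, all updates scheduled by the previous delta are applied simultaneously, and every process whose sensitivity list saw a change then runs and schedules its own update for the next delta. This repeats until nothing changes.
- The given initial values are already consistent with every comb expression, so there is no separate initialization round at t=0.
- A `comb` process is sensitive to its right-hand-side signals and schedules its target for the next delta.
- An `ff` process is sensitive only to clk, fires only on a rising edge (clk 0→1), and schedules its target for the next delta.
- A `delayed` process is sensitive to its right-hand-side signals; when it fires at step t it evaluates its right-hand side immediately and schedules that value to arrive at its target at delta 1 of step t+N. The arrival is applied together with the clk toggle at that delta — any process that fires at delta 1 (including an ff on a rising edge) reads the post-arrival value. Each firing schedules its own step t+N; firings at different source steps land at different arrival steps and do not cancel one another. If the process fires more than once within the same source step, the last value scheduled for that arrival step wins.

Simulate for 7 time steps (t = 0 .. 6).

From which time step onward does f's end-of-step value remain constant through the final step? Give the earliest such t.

[bits: d,c,a,b,f,e,clk]
t=0: Δ0=0001100 Δ1=0001101 Δ2=0001011 Δ3=0000011 Δ4=1000011 | 4Δ
t=1: Δ0=1000011 Δ1=1000010 | 1Δ
t=2: Δ0=1000010 Δ1=1010011 Δ2=1011011 Δ3=0011011 | 3Δ
t=3: Δ0=0011011 Δ1=0011010 | 1Δ
t=4: Δ0=0011010 Δ1=0011011 Δ2=0011111 Δ3=0010111 Δ4=1010111 | 4Δ
t=5: Δ0=1010111 Δ1=1010110 | 1Δ
t=6: Δ0=1010110 Δ1=1010111 | 1Δ

4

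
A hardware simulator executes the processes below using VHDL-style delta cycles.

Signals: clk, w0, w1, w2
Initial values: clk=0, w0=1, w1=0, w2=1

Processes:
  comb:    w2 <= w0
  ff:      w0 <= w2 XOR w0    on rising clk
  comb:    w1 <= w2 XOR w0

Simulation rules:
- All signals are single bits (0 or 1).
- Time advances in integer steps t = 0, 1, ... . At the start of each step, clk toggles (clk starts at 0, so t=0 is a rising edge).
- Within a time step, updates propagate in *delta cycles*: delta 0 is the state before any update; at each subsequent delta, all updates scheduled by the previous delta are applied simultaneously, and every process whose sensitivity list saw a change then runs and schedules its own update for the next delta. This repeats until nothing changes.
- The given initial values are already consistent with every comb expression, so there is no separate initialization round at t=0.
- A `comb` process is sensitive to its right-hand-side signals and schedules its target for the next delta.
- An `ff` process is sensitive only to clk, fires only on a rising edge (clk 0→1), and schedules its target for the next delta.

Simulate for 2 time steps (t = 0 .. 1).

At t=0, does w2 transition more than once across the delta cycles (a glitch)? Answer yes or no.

[bits: w0,clk,w2,w1]
t=0: Δ0=1010 Δ1=1110 Δ2=0110 Δ3=0101 Δ4=0100 | 4Δ
t=1: Δ0=0100 Δ1=0000 | 1Δ

no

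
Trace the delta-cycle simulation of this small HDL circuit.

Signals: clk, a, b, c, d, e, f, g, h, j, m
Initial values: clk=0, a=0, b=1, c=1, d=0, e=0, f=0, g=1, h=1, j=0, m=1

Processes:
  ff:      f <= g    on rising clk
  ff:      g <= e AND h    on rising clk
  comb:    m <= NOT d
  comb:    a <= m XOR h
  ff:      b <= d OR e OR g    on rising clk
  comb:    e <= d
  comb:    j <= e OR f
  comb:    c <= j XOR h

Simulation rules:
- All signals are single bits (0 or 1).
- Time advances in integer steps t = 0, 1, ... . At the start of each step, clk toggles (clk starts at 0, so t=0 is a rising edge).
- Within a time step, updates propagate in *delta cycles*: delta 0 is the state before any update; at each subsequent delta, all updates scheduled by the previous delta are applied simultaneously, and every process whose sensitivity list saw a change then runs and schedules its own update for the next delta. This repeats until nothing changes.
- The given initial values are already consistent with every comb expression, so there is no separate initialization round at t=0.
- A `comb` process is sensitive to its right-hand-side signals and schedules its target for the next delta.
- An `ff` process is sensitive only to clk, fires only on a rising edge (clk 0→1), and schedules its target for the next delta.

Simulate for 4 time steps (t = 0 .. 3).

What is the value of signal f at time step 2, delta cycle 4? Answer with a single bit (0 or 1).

t=0 Δ0: c=1 f=0 d=0 j=0 e=0 clk=0 b=1 a=0 m=1 h=1 g=1
  Δ1: clk:0→1
  Δ2: f:0→1, g:1→0
  Δ3: j:0→1
  Δ4: c:1→0
  (4Δ to stable)
t=1 Δ0: c=0 f=1 d=0 j=1 e=0 clk=1 b=1 a=0 m=1 h=1 g=0
  Δ1: clk:1→0
  (1Δ to stable)
t=2 Δ0: c=0 f=1 d=0 j=1 e=0 clk=0 b=1 a=0 m=1 h=1 g=0
  Δ1: clk:0→1
  Δ2: f:1→0, b:1→0
  Δ3: j:1→0
  Δ4: c:0→1
  (4Δ to stable)
t=3 Δ0: c=1 f=0 d=0 j=0 e=0 clk=1 b=0 a=0 m=1 h=1 g=0
  Δ1: clk:1→0
  (1Δ to stable)

0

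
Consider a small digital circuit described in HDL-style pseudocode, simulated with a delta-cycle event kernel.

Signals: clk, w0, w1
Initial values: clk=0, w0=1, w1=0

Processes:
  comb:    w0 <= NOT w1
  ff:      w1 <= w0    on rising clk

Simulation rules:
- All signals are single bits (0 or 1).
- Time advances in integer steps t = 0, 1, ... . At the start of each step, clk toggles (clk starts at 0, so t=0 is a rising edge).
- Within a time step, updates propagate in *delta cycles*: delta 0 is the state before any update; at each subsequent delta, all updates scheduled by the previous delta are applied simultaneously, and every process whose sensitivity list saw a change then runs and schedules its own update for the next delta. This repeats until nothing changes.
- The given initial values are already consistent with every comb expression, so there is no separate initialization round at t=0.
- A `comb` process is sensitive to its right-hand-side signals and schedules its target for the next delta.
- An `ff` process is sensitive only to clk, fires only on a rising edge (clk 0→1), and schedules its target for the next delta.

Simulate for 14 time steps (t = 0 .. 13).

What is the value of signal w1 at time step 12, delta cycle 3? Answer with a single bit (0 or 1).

[bits: w1,clk,w0]
t=0: Δ0=001 Δ1=011 Δ2=111 Δ3=110 | 3Δ
t=1: Δ0=110 Δ1=100 | 1Δ
t=2: Δ0=100 Δ1=110 Δ2=010 Δ3=011 | 3Δ
t=3: Δ0=011 Δ1=001 | 1Δ
t=4: Δ0=001 Δ1=011 Δ2=111 Δ3=110 | 3Δ
t=5: Δ0=110 Δ1=100 | 1Δ
t=6: Δ0=100 Δ1=110 Δ2=010 Δ3=011 | 3Δ
t=7: Δ0=011 Δ1=001 | 1Δ
t=8: Δ0=001 Δ1=011 Δ2=111 Δ3=110 | 3Δ
t=9: Δ0=110 Δ1=100 | 1Δ
t=10: Δ0=100 Δ1=110 Δ2=010 Δ3=011 | 3Δ
t=11: Δ0=011 Δ1=001 | 1Δ
t=12: Δ0=001 Δ1=011 Δ2=111 Δ3=110 | 3Δ
t=13: Δ0=110 Δ1=100 | 1Δ

1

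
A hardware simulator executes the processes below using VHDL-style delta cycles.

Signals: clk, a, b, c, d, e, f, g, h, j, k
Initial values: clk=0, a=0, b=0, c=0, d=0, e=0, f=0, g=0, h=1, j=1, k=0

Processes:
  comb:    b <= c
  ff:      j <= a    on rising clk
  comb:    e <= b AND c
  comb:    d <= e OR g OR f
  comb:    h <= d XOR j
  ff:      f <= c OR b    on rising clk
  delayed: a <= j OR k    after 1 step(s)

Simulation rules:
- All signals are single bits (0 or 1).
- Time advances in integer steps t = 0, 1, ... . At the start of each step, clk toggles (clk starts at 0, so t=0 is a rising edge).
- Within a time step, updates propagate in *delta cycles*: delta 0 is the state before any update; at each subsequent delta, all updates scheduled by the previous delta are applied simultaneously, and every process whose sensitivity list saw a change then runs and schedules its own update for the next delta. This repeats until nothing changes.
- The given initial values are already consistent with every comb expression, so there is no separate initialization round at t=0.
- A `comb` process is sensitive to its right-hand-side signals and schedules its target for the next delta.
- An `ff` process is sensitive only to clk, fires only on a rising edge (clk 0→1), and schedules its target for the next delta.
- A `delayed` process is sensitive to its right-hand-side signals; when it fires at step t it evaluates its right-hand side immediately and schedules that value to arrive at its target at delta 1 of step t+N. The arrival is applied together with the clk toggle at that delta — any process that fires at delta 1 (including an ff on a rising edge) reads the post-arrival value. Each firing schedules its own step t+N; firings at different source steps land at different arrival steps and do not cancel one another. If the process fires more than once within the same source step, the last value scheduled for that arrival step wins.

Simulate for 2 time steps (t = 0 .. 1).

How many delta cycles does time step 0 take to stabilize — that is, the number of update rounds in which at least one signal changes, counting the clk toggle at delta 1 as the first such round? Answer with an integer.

3

t=0 Δ0: f=0 e=0 a=0 clk=0 j=1 b=0 c=0 k=0 h=1 g=0 d=0
  Δ1: clk:0→1
  Δ2: j:1→0
  Δ3: h:1→0
  (3Δ to stable)
t=1 Δ0: f=0 e=0 a=0 clk=1 j=0 b=0 c=0 k=0 h=0 g=0 d=0
  Δ1: clk:1→0
  (1Δ to stable)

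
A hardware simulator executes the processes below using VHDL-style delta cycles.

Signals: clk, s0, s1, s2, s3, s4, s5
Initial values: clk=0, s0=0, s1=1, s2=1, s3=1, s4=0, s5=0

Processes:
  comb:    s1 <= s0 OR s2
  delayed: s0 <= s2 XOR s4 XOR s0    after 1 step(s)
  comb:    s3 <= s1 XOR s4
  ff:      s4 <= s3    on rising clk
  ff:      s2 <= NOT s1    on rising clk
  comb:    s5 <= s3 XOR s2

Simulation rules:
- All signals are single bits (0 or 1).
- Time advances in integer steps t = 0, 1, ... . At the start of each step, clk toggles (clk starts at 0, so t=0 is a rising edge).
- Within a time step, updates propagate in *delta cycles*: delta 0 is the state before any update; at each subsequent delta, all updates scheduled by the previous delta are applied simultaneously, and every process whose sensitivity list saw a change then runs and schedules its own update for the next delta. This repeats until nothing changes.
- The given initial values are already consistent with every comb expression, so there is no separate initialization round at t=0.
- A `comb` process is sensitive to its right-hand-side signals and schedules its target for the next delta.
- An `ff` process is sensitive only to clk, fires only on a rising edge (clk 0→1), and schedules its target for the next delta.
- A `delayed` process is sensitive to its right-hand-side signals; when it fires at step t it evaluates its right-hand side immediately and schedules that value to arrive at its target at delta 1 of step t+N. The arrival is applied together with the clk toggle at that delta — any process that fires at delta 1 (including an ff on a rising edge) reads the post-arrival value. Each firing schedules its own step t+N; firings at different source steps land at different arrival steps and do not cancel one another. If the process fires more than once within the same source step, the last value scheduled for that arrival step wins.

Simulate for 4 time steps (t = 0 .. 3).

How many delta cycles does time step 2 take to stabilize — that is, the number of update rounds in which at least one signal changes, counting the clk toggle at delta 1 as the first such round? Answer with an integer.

t=0 Δ0: s3=1 s5=0 s1=1 s2=1 s4=0 clk=0 s0=0
  Δ1: clk:0→1
  Δ2: s2:1→0, s4:0→1
  Δ3: s3:1→0, s5:0→1, s1:1→0
  Δ4: s3:0→1, s5:1→0
  Δ5: s5:0→1
  (5Δ to stable)
t=1 Δ0: s3=1 s5=1 s1=0 s2=0 s4=1 clk=1 s0=0
  Δ1: clk:1→0, s0:0→1
  Δ2: s1:0→1
  Δ3: s3:1→0
  Δ4: s5:1→0
  (4Δ to stable)
t=2 Δ0: s3=0 s5=0 s1=1 s2=0 s4=1 clk=0 s0=1
  Δ1: clk:0→1, s0:1→0
  Δ2: s1:1→0, s4:1→0
  (2Δ to stable)
t=3 Δ0: s3=0 s5=0 s1=0 s2=0 s4=0 clk=1 s0=0
  Δ1: clk:1→0
  (1Δ to stable)

2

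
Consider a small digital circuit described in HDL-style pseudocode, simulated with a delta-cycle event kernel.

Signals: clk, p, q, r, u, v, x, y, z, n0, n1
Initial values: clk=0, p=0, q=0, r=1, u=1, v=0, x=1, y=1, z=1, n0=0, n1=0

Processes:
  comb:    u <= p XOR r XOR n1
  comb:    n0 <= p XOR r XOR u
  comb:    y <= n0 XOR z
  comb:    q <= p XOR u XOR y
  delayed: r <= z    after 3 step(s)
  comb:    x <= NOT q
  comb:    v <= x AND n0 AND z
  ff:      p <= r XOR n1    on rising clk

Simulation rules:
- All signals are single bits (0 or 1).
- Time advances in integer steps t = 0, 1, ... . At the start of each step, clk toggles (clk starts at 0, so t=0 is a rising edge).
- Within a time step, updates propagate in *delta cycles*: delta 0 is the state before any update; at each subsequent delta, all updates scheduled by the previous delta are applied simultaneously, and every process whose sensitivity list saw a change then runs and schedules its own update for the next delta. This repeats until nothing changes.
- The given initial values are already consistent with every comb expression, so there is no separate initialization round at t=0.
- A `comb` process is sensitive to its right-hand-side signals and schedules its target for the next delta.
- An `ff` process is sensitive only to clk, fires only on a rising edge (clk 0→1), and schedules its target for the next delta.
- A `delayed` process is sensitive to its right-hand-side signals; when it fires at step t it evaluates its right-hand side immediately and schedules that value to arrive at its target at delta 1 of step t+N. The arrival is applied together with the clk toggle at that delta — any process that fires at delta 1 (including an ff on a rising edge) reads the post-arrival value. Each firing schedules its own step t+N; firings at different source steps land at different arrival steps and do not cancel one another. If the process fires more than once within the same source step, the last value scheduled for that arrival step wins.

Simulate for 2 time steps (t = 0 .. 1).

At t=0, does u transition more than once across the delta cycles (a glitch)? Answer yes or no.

no

[bits: v,n0,y,r,z,q,n1,p,clk,x,u]
t=0: Δ0=00111000011 Δ1=00111000111 Δ2=00111001111 Δ3=01111101110 Δ4=10011001100 Δ5=00111101110 Δ6=00111001100 Δ7=00111001110 | 7Δ
t=1: Δ0=00111001110 Δ1=00111001010 | 1Δ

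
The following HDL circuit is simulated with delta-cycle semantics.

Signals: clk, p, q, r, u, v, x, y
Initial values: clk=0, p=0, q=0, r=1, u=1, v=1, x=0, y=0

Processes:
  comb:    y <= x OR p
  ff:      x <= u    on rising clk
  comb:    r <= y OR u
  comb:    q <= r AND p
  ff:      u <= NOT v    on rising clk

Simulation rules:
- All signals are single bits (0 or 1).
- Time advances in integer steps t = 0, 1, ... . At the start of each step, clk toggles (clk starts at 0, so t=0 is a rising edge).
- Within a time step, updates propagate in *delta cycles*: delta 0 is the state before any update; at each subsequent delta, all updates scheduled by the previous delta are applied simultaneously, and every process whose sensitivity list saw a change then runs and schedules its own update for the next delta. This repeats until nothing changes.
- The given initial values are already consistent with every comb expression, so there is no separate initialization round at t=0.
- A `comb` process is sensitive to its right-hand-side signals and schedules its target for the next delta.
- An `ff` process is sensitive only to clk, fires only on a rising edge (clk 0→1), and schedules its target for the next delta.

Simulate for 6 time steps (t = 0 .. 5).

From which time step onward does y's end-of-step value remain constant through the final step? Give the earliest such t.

t0.Δ0 u=1 v=1 x=0 y=0 p=0 clk=0 r=1 q=0
t0.Δ1 u=1 v=1 x=0 y=0 p=0 clk=1 r=1 q=0
t0.Δ2 u=0 v=1 x=1 y=0 p=0 clk=1 r=1 q=0
t0.Δ3 u=0 v=1 x=1 y=1 p=0 clk=1 r=0 q=0
t0.Δ4 u=0 v=1 x=1 y=1 p=0 clk=1 r=1 q=0
t1.Δ0 u=0 v=1 x=1 y=1 p=0 clk=1 r=1 q=0
t1.Δ1 u=0 v=1 x=1 y=1 p=0 clk=0 r=1 q=0
t2.Δ0 u=0 v=1 x=1 y=1 p=0 clk=0 r=1 q=0
t2.Δ1 u=0 v=1 x=1 y=1 p=0 clk=1 r=1 q=0
t2.Δ2 u=0 v=1 x=0 y=1 p=0 clk=1 r=1 q=0
t2.Δ3 u=0 v=1 x=0 y=0 p=0 clk=1 r=1 q=0
t2.Δ4 u=0 v=1 x=0 y=0 p=0 clk=1 r=0 q=0
t3.Δ0 u=0 v=1 x=0 y=0 p=0 clk=1 r=0 q=0
t3.Δ1 u=0 v=1 x=0 y=0 p=0 clk=0 r=0 q=0
t4.Δ0 u=0 v=1 x=0 y=0 p=0 clk=0 r=0 q=0
t4.Δ1 u=0 v=1 x=0 y=0 p=0 clk=1 r=0 q=0
t5.Δ0 u=0 v=1 x=0 y=0 p=0 clk=1 r=0 q=0
t5.Δ1 u=0 v=1 x=0 y=0 p=0 clk=0 r=0 q=0

2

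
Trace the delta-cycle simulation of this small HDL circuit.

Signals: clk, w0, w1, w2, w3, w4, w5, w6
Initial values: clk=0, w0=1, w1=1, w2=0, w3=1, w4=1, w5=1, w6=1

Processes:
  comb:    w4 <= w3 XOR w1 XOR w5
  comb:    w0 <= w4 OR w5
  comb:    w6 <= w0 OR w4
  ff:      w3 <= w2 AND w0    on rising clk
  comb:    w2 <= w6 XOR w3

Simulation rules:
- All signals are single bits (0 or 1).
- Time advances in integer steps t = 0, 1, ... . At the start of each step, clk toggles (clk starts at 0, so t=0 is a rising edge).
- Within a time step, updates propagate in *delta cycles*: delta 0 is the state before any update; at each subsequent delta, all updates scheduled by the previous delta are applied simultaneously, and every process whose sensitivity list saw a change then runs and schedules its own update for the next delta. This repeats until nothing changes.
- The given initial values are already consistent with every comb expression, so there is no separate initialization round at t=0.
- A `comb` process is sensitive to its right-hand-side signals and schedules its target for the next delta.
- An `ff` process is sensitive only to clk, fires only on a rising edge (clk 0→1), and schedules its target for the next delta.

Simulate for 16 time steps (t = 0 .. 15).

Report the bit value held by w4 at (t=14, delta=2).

t0.Δ0 w6=1 w2=0 w1=1 clk=0 w4=1 w5=1 w3=1 w0=1
t0.Δ1 w6=1 w2=0 w1=1 clk=1 w4=1 w5=1 w3=1 w0=1
t0.Δ2 w6=1 w2=0 w1=1 clk=1 w4=1 w5=1 w3=0 w0=1
t0.Δ3 w6=1 w2=1 w1=1 clk=1 w4=0 w5=1 w3=0 w0=1
t1.Δ0 w6=1 w2=1 w1=1 clk=1 w4=0 w5=1 w3=0 w0=1
t1.Δ1 w6=1 w2=1 w1=1 clk=0 w4=0 w5=1 w3=0 w0=1
t2.Δ0 w6=1 w2=1 w1=1 clk=0 w4=0 w5=1 w3=0 w0=1
t2.Δ1 w6=1 w2=1 w1=1 clk=1 w4=0 w5=1 w3=0 w0=1
t2.Δ2 w6=1 w2=1 w1=1 clk=1 w4=0 w5=1 w3=1 w0=1
t2.Δ3 w6=1 w2=0 w1=1 clk=1 w4=1 w5=1 w3=1 w0=1
t3.Δ0 w6=1 w2=0 w1=1 clk=1 w4=1 w5=1 w3=1 w0=1
t3.Δ1 w6=1 w2=0 w1=1 clk=0 w4=1 w5=1 w3=1 w0=1
t4.Δ0 w6=1 w2=0 w1=1 clk=0 w4=1 w5=1 w3=1 w0=1
t4.Δ1 w6=1 w2=0 w1=1 clk=1 w4=1 w5=1 w3=1 w0=1
t4.Δ2 w6=1 w2=0 w1=1 clk=1 w4=1 w5=1 w3=0 w0=1
t4.Δ3 w6=1 w2=1 w1=1 clk=1 w4=0 w5=1 w3=0 w0=1
t5.Δ0 w6=1 w2=1 w1=1 clk=1 w4=0 w5=1 w3=0 w0=1
t5.Δ1 w6=1 w2=1 w1=1 clk=0 w4=0 w5=1 w3=0 w0=1
t6.Δ0 w6=1 w2=1 w1=1 clk=0 w4=0 w5=1 w3=0 w0=1
t6.Δ1 w6=1 w2=1 w1=1 clk=1 w4=0 w5=1 w3=0 w0=1
t6.Δ2 w6=1 w2=1 w1=1 clk=1 w4=0 w5=1 w3=1 w0=1
t6.Δ3 w6=1 w2=0 w1=1 clk=1 w4=1 w5=1 w3=1 w0=1
t7.Δ0 w6=1 w2=0 w1=1 clk=1 w4=1 w5=1 w3=1 w0=1
t7.Δ1 w6=1 w2=0 w1=1 clk=0 w4=1 w5=1 w3=1 w0=1
t8.Δ0 w6=1 w2=0 w1=1 clk=0 w4=1 w5=1 w3=1 w0=1
t8.Δ1 w6=1 w2=0 w1=1 clk=1 w4=1 w5=1 w3=1 w0=1
t8.Δ2 w6=1 w2=0 w1=1 clk=1 w4=1 w5=1 w3=0 w0=1
t8.Δ3 w6=1 w2=1 w1=1 clk=1 w4=0 w5=1 w3=0 w0=1
t9.Δ0 w6=1 w2=1 w1=1 clk=1 w4=0 w5=1 w3=0 w0=1
t9.Δ1 w6=1 w2=1 w1=1 clk=0 w4=0 w5=1 w3=0 w0=1
t10.Δ0 w6=1 w2=1 w1=1 clk=0 w4=0 w5=1 w3=0 w0=1
t10.Δ1 w6=1 w2=1 w1=1 clk=1 w4=0 w5=1 w3=0 w0=1
t10.Δ2 w6=1 w2=1 w1=1 clk=1 w4=0 w5=1 w3=1 w0=1
t10.Δ3 w6=1 w2=0 w1=1 clk=1 w4=1 w5=1 w3=1 w0=1
t11.Δ0 w6=1 w2=0 w1=1 clk=1 w4=1 w5=1 w3=1 w0=1
t11.Δ1 w6=1 w2=0 w1=1 clk=0 w4=1 w5=1 w3=1 w0=1
t12.Δ0 w6=1 w2=0 w1=1 clk=0 w4=1 w5=1 w3=1 w0=1
t12.Δ1 w6=1 w2=0 w1=1 clk=1 w4=1 w5=1 w3=1 w0=1
t12.Δ2 w6=1 w2=0 w1=1 clk=1 w4=1 w5=1 w3=0 w0=1
t12.Δ3 w6=1 w2=1 w1=1 clk=1 w4=0 w5=1 w3=0 w0=1
t13.Δ0 w6=1 w2=1 w1=1 clk=1 w4=0 w5=1 w3=0 w0=1
t13.Δ1 w6=1 w2=1 w1=1 clk=0 w4=0 w5=1 w3=0 w0=1
t14.Δ0 w6=1 w2=1 w1=1 clk=0 w4=0 w5=1 w3=0 w0=1
t14.Δ1 w6=1 w2=1 w1=1 clk=1 w4=0 w5=1 w3=0 w0=1
t14.Δ2 w6=1 w2=1 w1=1 clk=1 w4=0 w5=1 w3=1 w0=1
t14.Δ3 w6=1 w2=0 w1=1 clk=1 w4=1 w5=1 w3=1 w0=1
t15.Δ0 w6=1 w2=0 w1=1 clk=1 w4=1 w5=1 w3=1 w0=1
t15.Δ1 w6=1 w2=0 w1=1 clk=0 w4=1 w5=1 w3=1 w0=1

0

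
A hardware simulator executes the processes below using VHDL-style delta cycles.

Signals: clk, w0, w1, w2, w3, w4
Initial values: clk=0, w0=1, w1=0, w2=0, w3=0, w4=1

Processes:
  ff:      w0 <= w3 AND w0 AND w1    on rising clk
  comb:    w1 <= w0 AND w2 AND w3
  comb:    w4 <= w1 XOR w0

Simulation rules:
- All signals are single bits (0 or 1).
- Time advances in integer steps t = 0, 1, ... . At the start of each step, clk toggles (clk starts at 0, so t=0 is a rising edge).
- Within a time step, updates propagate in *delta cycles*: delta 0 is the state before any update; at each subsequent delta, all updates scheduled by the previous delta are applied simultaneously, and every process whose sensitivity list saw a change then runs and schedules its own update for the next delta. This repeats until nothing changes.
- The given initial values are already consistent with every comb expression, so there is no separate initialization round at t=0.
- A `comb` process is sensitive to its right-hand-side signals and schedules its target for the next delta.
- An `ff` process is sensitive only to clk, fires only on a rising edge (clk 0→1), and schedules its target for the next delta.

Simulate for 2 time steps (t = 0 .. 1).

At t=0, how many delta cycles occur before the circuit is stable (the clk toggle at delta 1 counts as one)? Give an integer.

t=0 Δ0: w3=0 clk=0 w1=0 w4=1 w2=0 w0=1
  Δ1: clk:0→1
  Δ2: w0:1→0
  Δ3: w4:1→0
  (3Δ to stable)
t=1 Δ0: w3=0 clk=1 w1=0 w4=0 w2=0 w0=0
  Δ1: clk:1→0
  (1Δ to stable)

3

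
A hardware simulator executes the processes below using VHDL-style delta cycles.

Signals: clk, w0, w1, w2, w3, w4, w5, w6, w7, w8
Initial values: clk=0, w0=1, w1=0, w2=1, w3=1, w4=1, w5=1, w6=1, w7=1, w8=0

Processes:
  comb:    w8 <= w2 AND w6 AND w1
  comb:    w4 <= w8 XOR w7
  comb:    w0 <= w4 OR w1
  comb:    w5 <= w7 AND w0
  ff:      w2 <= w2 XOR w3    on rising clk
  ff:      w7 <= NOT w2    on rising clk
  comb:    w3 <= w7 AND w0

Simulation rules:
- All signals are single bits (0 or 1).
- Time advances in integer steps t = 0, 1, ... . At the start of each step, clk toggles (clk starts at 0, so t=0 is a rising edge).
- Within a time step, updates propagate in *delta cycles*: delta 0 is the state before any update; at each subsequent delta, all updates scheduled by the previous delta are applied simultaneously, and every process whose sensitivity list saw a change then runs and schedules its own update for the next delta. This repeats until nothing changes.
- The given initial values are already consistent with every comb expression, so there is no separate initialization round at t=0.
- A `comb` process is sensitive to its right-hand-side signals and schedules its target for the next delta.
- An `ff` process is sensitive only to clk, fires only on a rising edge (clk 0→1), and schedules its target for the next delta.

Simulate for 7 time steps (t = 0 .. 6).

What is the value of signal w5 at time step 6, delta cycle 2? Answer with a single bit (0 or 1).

t=0 Δ0: w7=1 w6=1 w5=1 w0=1 clk=0 w4=1 w2=1 w3=1 w8=0 w1=0
  Δ1: clk:0→1
  Δ2: w7:1→0, w2:1→0
  Δ3: w5:1→0, w4:1→0, w3:1→0
  Δ4: w0:1→0
  (4Δ to stable)
t=1 Δ0: w7=0 w6=1 w5=0 w0=0 clk=1 w4=0 w2=0 w3=0 w8=0 w1=0
  Δ1: clk:1→0
  (1Δ to stable)
t=2 Δ0: w7=0 w6=1 w5=0 w0=0 clk=0 w4=0 w2=0 w3=0 w8=0 w1=0
  Δ1: clk:0→1
  Δ2: w7:0→1
  Δ3: w4:0→1
  Δ4: w0:0→1
  Δ5: w5:0→1, w3:0→1
  (5Δ to stable)
t=3 Δ0: w7=1 w6=1 w5=1 w0=1 clk=1 w4=1 w2=0 w3=1 w8=0 w1=0
  Δ1: clk:1→0
  (1Δ to stable)
t=4 Δ0: w7=1 w6=1 w5=1 w0=1 clk=0 w4=1 w2=0 w3=1 w8=0 w1=0
  Δ1: clk:0→1
  Δ2: w2:0→1
  (2Δ to stable)
t=5 Δ0: w7=1 w6=1 w5=1 w0=1 clk=1 w4=1 w2=1 w3=1 w8=0 w1=0
  Δ1: clk:1→0
  (1Δ to stable)
t=6 Δ0: w7=1 w6=1 w5=1 w0=1 clk=0 w4=1 w2=1 w3=1 w8=0 w1=0
  Δ1: clk:0→1
  Δ2: w7:1→0, w2:1→0
  Δ3: w5:1→0, w4:1→0, w3:1→0
  Δ4: w0:1→0
  (4Δ to stable)

1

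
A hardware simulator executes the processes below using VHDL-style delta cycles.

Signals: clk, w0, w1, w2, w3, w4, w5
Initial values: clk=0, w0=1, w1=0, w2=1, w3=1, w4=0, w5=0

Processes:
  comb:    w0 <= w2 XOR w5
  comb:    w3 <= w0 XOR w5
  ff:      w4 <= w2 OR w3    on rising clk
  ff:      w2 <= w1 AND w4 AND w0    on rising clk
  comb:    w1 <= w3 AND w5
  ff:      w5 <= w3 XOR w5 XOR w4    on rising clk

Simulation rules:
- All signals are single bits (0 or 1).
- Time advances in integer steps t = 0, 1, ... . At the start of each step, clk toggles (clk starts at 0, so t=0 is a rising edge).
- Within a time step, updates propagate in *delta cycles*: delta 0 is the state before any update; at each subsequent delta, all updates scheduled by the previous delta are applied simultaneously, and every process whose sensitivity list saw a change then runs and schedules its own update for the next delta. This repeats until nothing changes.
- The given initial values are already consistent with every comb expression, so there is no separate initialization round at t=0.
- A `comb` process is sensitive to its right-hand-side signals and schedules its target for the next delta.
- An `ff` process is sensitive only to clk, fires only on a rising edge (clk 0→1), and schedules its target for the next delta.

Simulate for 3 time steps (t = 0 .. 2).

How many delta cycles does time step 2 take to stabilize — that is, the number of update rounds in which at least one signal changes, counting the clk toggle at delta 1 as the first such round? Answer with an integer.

[bits: w4,w3,clk,w5,w2,w1,w0]
t=0: Δ0=0100101 Δ1=0110101 Δ2=1111001 Δ3=1011011 Δ4=1011001 | 4Δ
t=1: Δ0=1011001 Δ1=1001001 | 1Δ
t=2: Δ0=1001001 Δ1=1011001 Δ2=0010001 Δ3=0110000 Δ4=0010000 | 4Δ

4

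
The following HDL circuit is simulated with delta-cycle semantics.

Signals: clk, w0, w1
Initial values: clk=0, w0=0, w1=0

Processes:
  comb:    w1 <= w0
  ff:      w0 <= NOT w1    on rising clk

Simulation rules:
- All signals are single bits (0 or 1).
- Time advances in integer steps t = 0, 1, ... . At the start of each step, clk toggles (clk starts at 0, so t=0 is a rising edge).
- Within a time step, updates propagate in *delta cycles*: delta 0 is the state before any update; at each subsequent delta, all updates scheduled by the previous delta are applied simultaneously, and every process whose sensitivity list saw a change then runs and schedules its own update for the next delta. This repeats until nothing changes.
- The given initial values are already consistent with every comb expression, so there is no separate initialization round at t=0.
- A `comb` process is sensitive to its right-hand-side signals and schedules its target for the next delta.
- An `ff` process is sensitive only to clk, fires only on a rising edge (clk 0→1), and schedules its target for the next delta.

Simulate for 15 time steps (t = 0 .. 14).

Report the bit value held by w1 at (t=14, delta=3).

[bits: w0,w1,clk]
t=0: Δ0=000 Δ1=001 Δ2=101 Δ3=111 | 3Δ
t=1: Δ0=111 Δ1=110 | 1Δ
t=2: Δ0=110 Δ1=111 Δ2=011 Δ3=001 | 3Δ
t=3: Δ0=001 Δ1=000 | 1Δ
t=4: Δ0=000 Δ1=001 Δ2=101 Δ3=111 | 3Δ
t=5: Δ0=111 Δ1=110 | 1Δ
t=6: Δ0=110 Δ1=111 Δ2=011 Δ3=001 | 3Δ
t=7: Δ0=001 Δ1=000 | 1Δ
t=8: Δ0=000 Δ1=001 Δ2=101 Δ3=111 | 3Δ
t=9: Δ0=111 Δ1=110 | 1Δ
t=10: Δ0=110 Δ1=111 Δ2=011 Δ3=001 | 3Δ
t=11: Δ0=001 Δ1=000 | 1Δ
t=12: Δ0=000 Δ1=001 Δ2=101 Δ3=111 | 3Δ
t=13: Δ0=111 Δ1=110 | 1Δ
t=14: Δ0=110 Δ1=111 Δ2=011 Δ3=001 | 3Δ

0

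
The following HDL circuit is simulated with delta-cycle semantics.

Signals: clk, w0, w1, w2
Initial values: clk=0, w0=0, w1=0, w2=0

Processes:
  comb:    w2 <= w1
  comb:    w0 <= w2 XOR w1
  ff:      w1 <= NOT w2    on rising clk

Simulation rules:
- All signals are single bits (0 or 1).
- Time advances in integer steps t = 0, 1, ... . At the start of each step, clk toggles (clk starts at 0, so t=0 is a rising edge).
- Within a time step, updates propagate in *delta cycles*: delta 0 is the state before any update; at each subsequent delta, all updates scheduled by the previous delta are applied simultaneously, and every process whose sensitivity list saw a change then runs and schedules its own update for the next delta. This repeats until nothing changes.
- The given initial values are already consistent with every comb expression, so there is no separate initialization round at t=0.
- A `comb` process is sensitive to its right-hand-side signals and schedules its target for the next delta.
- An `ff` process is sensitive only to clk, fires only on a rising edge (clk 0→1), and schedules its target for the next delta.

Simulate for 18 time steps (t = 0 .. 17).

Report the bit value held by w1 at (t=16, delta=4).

[bits: clk,w2,w0,w1]
t=0: Δ0=0000 Δ1=1000 Δ2=1001 Δ3=1111 Δ4=1101 | 4Δ
t=1: Δ0=1101 Δ1=0101 | 1Δ
t=2: Δ0=0101 Δ1=1101 Δ2=1100 Δ3=1010 Δ4=1000 | 4Δ
t=3: Δ0=1000 Δ1=0000 | 1Δ
t=4: Δ0=0000 Δ1=1000 Δ2=1001 Δ3=1111 Δ4=1101 | 4Δ
t=5: Δ0=1101 Δ1=0101 | 1Δ
t=6: Δ0=0101 Δ1=1101 Δ2=1100 Δ3=1010 Δ4=1000 | 4Δ
t=7: Δ0=1000 Δ1=0000 | 1Δ
t=8: Δ0=0000 Δ1=1000 Δ2=1001 Δ3=1111 Δ4=1101 | 4Δ
t=9: Δ0=1101 Δ1=0101 | 1Δ
t=10: Δ0=0101 Δ1=1101 Δ2=1100 Δ3=1010 Δ4=1000 | 4Δ
t=11: Δ0=1000 Δ1=0000 | 1Δ
t=12: Δ0=0000 Δ1=1000 Δ2=1001 Δ3=1111 Δ4=1101 | 4Δ
t=13: Δ0=1101 Δ1=0101 | 1Δ
t=14: Δ0=0101 Δ1=1101 Δ2=1100 Δ3=1010 Δ4=1000 | 4Δ
t=15: Δ0=1000 Δ1=0000 | 1Δ
t=16: Δ0=0000 Δ1=1000 Δ2=1001 Δ3=1111 Δ4=1101 | 4Δ
t=17: Δ0=1101 Δ1=0101 | 1Δ

1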